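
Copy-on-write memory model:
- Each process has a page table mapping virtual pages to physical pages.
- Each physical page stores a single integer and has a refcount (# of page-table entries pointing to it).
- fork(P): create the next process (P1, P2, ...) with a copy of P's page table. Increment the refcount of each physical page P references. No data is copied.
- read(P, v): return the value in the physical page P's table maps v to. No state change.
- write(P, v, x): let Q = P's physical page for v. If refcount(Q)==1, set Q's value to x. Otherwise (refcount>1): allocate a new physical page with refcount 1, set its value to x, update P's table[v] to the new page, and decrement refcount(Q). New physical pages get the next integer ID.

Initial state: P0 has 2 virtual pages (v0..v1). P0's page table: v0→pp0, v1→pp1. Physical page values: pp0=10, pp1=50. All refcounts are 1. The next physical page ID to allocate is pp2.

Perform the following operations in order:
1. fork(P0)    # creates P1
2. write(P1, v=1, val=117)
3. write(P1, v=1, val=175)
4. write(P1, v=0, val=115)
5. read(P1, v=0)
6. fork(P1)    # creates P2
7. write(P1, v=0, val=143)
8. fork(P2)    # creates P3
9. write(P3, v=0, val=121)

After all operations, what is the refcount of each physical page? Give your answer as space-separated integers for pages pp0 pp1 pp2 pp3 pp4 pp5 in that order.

Op 1: fork(P0) -> P1. 2 ppages; refcounts: pp0:2 pp1:2
Op 2: write(P1, v1, 117). refcount(pp1)=2>1 -> COPY to pp2. 3 ppages; refcounts: pp0:2 pp1:1 pp2:1
Op 3: write(P1, v1, 175). refcount(pp2)=1 -> write in place. 3 ppages; refcounts: pp0:2 pp1:1 pp2:1
Op 4: write(P1, v0, 115). refcount(pp0)=2>1 -> COPY to pp3. 4 ppages; refcounts: pp0:1 pp1:1 pp2:1 pp3:1
Op 5: read(P1, v0) -> 115. No state change.
Op 6: fork(P1) -> P2. 4 ppages; refcounts: pp0:1 pp1:1 pp2:2 pp3:2
Op 7: write(P1, v0, 143). refcount(pp3)=2>1 -> COPY to pp4. 5 ppages; refcounts: pp0:1 pp1:1 pp2:2 pp3:1 pp4:1
Op 8: fork(P2) -> P3. 5 ppages; refcounts: pp0:1 pp1:1 pp2:3 pp3:2 pp4:1
Op 9: write(P3, v0, 121). refcount(pp3)=2>1 -> COPY to pp5. 6 ppages; refcounts: pp0:1 pp1:1 pp2:3 pp3:1 pp4:1 pp5:1

Answer: 1 1 3 1 1 1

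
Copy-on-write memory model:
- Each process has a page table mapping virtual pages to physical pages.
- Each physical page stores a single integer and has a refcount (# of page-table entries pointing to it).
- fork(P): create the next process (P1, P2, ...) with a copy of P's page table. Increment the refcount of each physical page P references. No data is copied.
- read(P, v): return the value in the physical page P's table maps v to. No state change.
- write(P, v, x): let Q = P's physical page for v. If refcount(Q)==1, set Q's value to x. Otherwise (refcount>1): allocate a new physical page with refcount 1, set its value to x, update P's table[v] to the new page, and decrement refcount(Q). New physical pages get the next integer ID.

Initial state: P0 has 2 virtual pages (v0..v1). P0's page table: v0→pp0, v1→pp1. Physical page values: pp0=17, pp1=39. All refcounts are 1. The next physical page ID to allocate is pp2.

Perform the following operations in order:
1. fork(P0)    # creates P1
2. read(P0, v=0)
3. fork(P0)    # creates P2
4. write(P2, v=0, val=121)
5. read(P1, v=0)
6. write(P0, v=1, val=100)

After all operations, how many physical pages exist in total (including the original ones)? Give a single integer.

Answer: 4

Derivation:
Op 1: fork(P0) -> P1. 2 ppages; refcounts: pp0:2 pp1:2
Op 2: read(P0, v0) -> 17. No state change.
Op 3: fork(P0) -> P2. 2 ppages; refcounts: pp0:3 pp1:3
Op 4: write(P2, v0, 121). refcount(pp0)=3>1 -> COPY to pp2. 3 ppages; refcounts: pp0:2 pp1:3 pp2:1
Op 5: read(P1, v0) -> 17. No state change.
Op 6: write(P0, v1, 100). refcount(pp1)=3>1 -> COPY to pp3. 4 ppages; refcounts: pp0:2 pp1:2 pp2:1 pp3:1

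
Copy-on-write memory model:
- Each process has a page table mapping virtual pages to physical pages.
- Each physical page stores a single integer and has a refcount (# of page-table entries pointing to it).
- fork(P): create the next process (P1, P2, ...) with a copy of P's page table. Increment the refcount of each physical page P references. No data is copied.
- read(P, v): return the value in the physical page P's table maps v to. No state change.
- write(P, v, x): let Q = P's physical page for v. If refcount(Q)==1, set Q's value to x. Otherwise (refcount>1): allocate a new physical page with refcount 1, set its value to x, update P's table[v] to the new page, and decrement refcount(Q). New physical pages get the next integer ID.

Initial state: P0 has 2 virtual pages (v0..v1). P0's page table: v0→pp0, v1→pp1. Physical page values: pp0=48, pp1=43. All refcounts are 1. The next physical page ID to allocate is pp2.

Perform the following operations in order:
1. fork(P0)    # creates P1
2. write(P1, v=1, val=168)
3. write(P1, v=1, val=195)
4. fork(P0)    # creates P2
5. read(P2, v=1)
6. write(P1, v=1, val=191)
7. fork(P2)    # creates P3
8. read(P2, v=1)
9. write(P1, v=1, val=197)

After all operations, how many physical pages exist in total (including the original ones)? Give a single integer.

Op 1: fork(P0) -> P1. 2 ppages; refcounts: pp0:2 pp1:2
Op 2: write(P1, v1, 168). refcount(pp1)=2>1 -> COPY to pp2. 3 ppages; refcounts: pp0:2 pp1:1 pp2:1
Op 3: write(P1, v1, 195). refcount(pp2)=1 -> write in place. 3 ppages; refcounts: pp0:2 pp1:1 pp2:1
Op 4: fork(P0) -> P2. 3 ppages; refcounts: pp0:3 pp1:2 pp2:1
Op 5: read(P2, v1) -> 43. No state change.
Op 6: write(P1, v1, 191). refcount(pp2)=1 -> write in place. 3 ppages; refcounts: pp0:3 pp1:2 pp2:1
Op 7: fork(P2) -> P3. 3 ppages; refcounts: pp0:4 pp1:3 pp2:1
Op 8: read(P2, v1) -> 43. No state change.
Op 9: write(P1, v1, 197). refcount(pp2)=1 -> write in place. 3 ppages; refcounts: pp0:4 pp1:3 pp2:1

Answer: 3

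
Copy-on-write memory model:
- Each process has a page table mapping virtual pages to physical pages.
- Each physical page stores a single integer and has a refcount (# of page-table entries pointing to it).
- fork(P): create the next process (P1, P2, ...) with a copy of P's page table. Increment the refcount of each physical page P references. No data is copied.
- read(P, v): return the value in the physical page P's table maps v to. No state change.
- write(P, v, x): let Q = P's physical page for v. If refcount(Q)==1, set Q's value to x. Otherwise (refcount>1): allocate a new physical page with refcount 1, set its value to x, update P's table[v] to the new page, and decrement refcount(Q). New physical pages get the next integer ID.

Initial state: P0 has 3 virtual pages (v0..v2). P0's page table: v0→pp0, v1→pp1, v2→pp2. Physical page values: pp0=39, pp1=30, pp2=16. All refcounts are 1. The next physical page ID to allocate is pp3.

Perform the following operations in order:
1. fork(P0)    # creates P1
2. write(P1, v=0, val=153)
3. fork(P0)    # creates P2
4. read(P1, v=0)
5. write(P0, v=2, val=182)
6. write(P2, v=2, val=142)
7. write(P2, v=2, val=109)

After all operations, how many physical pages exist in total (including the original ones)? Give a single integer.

Answer: 6

Derivation:
Op 1: fork(P0) -> P1. 3 ppages; refcounts: pp0:2 pp1:2 pp2:2
Op 2: write(P1, v0, 153). refcount(pp0)=2>1 -> COPY to pp3. 4 ppages; refcounts: pp0:1 pp1:2 pp2:2 pp3:1
Op 3: fork(P0) -> P2. 4 ppages; refcounts: pp0:2 pp1:3 pp2:3 pp3:1
Op 4: read(P1, v0) -> 153. No state change.
Op 5: write(P0, v2, 182). refcount(pp2)=3>1 -> COPY to pp4. 5 ppages; refcounts: pp0:2 pp1:3 pp2:2 pp3:1 pp4:1
Op 6: write(P2, v2, 142). refcount(pp2)=2>1 -> COPY to pp5. 6 ppages; refcounts: pp0:2 pp1:3 pp2:1 pp3:1 pp4:1 pp5:1
Op 7: write(P2, v2, 109). refcount(pp5)=1 -> write in place. 6 ppages; refcounts: pp0:2 pp1:3 pp2:1 pp3:1 pp4:1 pp5:1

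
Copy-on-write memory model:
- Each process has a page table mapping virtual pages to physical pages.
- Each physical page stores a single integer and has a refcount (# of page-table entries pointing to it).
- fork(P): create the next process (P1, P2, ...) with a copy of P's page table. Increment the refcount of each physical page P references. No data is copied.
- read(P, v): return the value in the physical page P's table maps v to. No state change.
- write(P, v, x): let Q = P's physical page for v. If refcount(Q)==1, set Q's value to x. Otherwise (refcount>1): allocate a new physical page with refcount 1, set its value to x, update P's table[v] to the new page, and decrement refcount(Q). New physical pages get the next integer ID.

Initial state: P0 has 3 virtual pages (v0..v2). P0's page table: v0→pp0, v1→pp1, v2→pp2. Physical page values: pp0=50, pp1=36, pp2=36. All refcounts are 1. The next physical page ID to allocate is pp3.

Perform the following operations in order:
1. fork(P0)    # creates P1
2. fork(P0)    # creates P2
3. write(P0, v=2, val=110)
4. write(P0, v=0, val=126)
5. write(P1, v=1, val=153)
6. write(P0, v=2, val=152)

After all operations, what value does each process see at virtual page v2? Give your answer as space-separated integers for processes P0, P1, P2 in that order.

Answer: 152 36 36

Derivation:
Op 1: fork(P0) -> P1. 3 ppages; refcounts: pp0:2 pp1:2 pp2:2
Op 2: fork(P0) -> P2. 3 ppages; refcounts: pp0:3 pp1:3 pp2:3
Op 3: write(P0, v2, 110). refcount(pp2)=3>1 -> COPY to pp3. 4 ppages; refcounts: pp0:3 pp1:3 pp2:2 pp3:1
Op 4: write(P0, v0, 126). refcount(pp0)=3>1 -> COPY to pp4. 5 ppages; refcounts: pp0:2 pp1:3 pp2:2 pp3:1 pp4:1
Op 5: write(P1, v1, 153). refcount(pp1)=3>1 -> COPY to pp5. 6 ppages; refcounts: pp0:2 pp1:2 pp2:2 pp3:1 pp4:1 pp5:1
Op 6: write(P0, v2, 152). refcount(pp3)=1 -> write in place. 6 ppages; refcounts: pp0:2 pp1:2 pp2:2 pp3:1 pp4:1 pp5:1
P0: v2 -> pp3 = 152
P1: v2 -> pp2 = 36
P2: v2 -> pp2 = 36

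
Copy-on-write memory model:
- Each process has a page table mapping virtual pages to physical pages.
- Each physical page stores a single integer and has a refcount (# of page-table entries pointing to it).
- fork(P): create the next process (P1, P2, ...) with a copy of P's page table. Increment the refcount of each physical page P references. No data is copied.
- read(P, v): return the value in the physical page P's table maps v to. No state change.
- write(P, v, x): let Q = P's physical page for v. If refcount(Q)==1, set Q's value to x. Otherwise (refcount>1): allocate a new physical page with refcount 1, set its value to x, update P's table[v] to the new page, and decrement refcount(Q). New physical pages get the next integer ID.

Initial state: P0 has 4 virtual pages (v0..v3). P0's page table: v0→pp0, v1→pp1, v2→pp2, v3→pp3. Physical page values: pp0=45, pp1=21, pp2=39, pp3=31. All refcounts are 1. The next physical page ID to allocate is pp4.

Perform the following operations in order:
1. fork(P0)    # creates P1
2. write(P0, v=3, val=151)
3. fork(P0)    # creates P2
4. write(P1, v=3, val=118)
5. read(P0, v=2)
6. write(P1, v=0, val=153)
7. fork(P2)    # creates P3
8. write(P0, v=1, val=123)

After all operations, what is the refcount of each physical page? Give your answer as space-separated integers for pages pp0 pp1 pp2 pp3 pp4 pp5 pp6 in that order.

Op 1: fork(P0) -> P1. 4 ppages; refcounts: pp0:2 pp1:2 pp2:2 pp3:2
Op 2: write(P0, v3, 151). refcount(pp3)=2>1 -> COPY to pp4. 5 ppages; refcounts: pp0:2 pp1:2 pp2:2 pp3:1 pp4:1
Op 3: fork(P0) -> P2. 5 ppages; refcounts: pp0:3 pp1:3 pp2:3 pp3:1 pp4:2
Op 4: write(P1, v3, 118). refcount(pp3)=1 -> write in place. 5 ppages; refcounts: pp0:3 pp1:3 pp2:3 pp3:1 pp4:2
Op 5: read(P0, v2) -> 39. No state change.
Op 6: write(P1, v0, 153). refcount(pp0)=3>1 -> COPY to pp5. 6 ppages; refcounts: pp0:2 pp1:3 pp2:3 pp3:1 pp4:2 pp5:1
Op 7: fork(P2) -> P3. 6 ppages; refcounts: pp0:3 pp1:4 pp2:4 pp3:1 pp4:3 pp5:1
Op 8: write(P0, v1, 123). refcount(pp1)=4>1 -> COPY to pp6. 7 ppages; refcounts: pp0:3 pp1:3 pp2:4 pp3:1 pp4:3 pp5:1 pp6:1

Answer: 3 3 4 1 3 1 1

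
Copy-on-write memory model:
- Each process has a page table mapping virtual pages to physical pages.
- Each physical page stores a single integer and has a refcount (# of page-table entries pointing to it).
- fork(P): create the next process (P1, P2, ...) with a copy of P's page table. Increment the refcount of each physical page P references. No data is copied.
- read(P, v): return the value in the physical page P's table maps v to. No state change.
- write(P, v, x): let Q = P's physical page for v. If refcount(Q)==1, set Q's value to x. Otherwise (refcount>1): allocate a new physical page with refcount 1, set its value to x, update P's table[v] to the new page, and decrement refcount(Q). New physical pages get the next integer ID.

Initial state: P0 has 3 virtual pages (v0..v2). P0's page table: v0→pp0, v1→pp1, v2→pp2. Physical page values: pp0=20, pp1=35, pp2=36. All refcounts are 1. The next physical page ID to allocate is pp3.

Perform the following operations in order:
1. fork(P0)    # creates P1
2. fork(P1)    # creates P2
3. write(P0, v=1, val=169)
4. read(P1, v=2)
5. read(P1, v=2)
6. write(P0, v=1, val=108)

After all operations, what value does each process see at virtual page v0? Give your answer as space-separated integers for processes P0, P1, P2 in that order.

Answer: 20 20 20

Derivation:
Op 1: fork(P0) -> P1. 3 ppages; refcounts: pp0:2 pp1:2 pp2:2
Op 2: fork(P1) -> P2. 3 ppages; refcounts: pp0:3 pp1:3 pp2:3
Op 3: write(P0, v1, 169). refcount(pp1)=3>1 -> COPY to pp3. 4 ppages; refcounts: pp0:3 pp1:2 pp2:3 pp3:1
Op 4: read(P1, v2) -> 36. No state change.
Op 5: read(P1, v2) -> 36. No state change.
Op 6: write(P0, v1, 108). refcount(pp3)=1 -> write in place. 4 ppages; refcounts: pp0:3 pp1:2 pp2:3 pp3:1
P0: v0 -> pp0 = 20
P1: v0 -> pp0 = 20
P2: v0 -> pp0 = 20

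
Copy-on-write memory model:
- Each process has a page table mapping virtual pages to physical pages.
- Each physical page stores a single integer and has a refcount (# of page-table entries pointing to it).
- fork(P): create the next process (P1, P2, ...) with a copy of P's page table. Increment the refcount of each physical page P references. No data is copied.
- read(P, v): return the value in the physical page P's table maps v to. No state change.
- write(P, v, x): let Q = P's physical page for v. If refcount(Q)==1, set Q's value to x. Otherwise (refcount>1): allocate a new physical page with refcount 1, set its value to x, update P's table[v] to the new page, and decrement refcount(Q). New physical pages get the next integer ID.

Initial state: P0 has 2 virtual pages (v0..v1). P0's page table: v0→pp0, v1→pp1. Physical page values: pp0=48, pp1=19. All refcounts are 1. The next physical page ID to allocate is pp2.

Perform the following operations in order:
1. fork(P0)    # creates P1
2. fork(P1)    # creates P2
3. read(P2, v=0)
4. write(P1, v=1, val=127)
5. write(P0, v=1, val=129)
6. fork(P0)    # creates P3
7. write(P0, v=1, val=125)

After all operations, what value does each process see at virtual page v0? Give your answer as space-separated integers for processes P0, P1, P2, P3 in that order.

Op 1: fork(P0) -> P1. 2 ppages; refcounts: pp0:2 pp1:2
Op 2: fork(P1) -> P2. 2 ppages; refcounts: pp0:3 pp1:3
Op 3: read(P2, v0) -> 48. No state change.
Op 4: write(P1, v1, 127). refcount(pp1)=3>1 -> COPY to pp2. 3 ppages; refcounts: pp0:3 pp1:2 pp2:1
Op 5: write(P0, v1, 129). refcount(pp1)=2>1 -> COPY to pp3. 4 ppages; refcounts: pp0:3 pp1:1 pp2:1 pp3:1
Op 6: fork(P0) -> P3. 4 ppages; refcounts: pp0:4 pp1:1 pp2:1 pp3:2
Op 7: write(P0, v1, 125). refcount(pp3)=2>1 -> COPY to pp4. 5 ppages; refcounts: pp0:4 pp1:1 pp2:1 pp3:1 pp4:1
P0: v0 -> pp0 = 48
P1: v0 -> pp0 = 48
P2: v0 -> pp0 = 48
P3: v0 -> pp0 = 48

Answer: 48 48 48 48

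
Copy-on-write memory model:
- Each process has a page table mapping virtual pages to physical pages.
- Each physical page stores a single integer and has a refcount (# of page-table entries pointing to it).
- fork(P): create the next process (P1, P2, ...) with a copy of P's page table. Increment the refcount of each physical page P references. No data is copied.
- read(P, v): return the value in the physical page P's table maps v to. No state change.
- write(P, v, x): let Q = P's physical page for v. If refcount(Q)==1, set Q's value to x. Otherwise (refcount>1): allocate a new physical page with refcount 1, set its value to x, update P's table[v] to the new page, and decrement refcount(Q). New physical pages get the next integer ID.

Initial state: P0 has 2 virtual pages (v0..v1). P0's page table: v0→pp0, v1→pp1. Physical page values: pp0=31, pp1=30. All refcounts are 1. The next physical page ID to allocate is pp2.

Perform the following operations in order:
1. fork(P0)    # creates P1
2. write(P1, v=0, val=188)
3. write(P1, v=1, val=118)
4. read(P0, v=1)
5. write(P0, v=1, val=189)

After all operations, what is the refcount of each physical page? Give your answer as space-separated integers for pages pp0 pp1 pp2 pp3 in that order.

Op 1: fork(P0) -> P1. 2 ppages; refcounts: pp0:2 pp1:2
Op 2: write(P1, v0, 188). refcount(pp0)=2>1 -> COPY to pp2. 3 ppages; refcounts: pp0:1 pp1:2 pp2:1
Op 3: write(P1, v1, 118). refcount(pp1)=2>1 -> COPY to pp3. 4 ppages; refcounts: pp0:1 pp1:1 pp2:1 pp3:1
Op 4: read(P0, v1) -> 30. No state change.
Op 5: write(P0, v1, 189). refcount(pp1)=1 -> write in place. 4 ppages; refcounts: pp0:1 pp1:1 pp2:1 pp3:1

Answer: 1 1 1 1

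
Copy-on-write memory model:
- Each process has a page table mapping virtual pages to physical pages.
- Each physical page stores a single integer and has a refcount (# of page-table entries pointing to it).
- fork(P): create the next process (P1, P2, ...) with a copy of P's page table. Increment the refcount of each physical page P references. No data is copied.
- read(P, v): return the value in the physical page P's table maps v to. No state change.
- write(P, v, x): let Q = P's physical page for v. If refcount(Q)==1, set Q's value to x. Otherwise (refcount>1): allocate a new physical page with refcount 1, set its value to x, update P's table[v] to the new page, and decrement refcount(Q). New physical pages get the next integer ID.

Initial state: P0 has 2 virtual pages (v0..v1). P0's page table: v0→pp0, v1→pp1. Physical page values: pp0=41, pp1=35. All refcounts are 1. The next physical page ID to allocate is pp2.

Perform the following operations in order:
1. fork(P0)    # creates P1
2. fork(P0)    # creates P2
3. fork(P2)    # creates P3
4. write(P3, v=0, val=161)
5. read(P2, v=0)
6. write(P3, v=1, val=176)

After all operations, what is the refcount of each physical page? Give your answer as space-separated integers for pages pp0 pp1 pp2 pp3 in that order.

Op 1: fork(P0) -> P1. 2 ppages; refcounts: pp0:2 pp1:2
Op 2: fork(P0) -> P2. 2 ppages; refcounts: pp0:3 pp1:3
Op 3: fork(P2) -> P3. 2 ppages; refcounts: pp0:4 pp1:4
Op 4: write(P3, v0, 161). refcount(pp0)=4>1 -> COPY to pp2. 3 ppages; refcounts: pp0:3 pp1:4 pp2:1
Op 5: read(P2, v0) -> 41. No state change.
Op 6: write(P3, v1, 176). refcount(pp1)=4>1 -> COPY to pp3. 4 ppages; refcounts: pp0:3 pp1:3 pp2:1 pp3:1

Answer: 3 3 1 1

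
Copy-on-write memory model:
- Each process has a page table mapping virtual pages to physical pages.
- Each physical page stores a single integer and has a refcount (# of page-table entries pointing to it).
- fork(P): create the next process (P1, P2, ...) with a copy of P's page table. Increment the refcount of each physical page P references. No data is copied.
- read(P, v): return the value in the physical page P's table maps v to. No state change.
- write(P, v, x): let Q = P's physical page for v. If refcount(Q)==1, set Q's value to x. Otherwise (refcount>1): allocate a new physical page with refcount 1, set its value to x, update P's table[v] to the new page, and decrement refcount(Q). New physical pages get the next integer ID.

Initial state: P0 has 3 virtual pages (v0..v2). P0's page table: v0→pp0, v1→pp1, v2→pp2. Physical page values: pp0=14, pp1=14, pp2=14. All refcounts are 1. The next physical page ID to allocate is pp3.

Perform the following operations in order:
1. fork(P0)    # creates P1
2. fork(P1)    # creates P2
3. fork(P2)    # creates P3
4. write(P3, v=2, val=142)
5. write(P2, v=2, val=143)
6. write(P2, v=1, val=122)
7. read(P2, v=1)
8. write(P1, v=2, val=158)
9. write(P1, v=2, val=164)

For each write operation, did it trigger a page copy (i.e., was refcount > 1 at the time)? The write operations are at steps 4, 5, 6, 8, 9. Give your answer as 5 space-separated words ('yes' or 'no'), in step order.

Op 1: fork(P0) -> P1. 3 ppages; refcounts: pp0:2 pp1:2 pp2:2
Op 2: fork(P1) -> P2. 3 ppages; refcounts: pp0:3 pp1:3 pp2:3
Op 3: fork(P2) -> P3. 3 ppages; refcounts: pp0:4 pp1:4 pp2:4
Op 4: write(P3, v2, 142). refcount(pp2)=4>1 -> COPY to pp3. 4 ppages; refcounts: pp0:4 pp1:4 pp2:3 pp3:1
Op 5: write(P2, v2, 143). refcount(pp2)=3>1 -> COPY to pp4. 5 ppages; refcounts: pp0:4 pp1:4 pp2:2 pp3:1 pp4:1
Op 6: write(P2, v1, 122). refcount(pp1)=4>1 -> COPY to pp5. 6 ppages; refcounts: pp0:4 pp1:3 pp2:2 pp3:1 pp4:1 pp5:1
Op 7: read(P2, v1) -> 122. No state change.
Op 8: write(P1, v2, 158). refcount(pp2)=2>1 -> COPY to pp6. 7 ppages; refcounts: pp0:4 pp1:3 pp2:1 pp3:1 pp4:1 pp5:1 pp6:1
Op 9: write(P1, v2, 164). refcount(pp6)=1 -> write in place. 7 ppages; refcounts: pp0:4 pp1:3 pp2:1 pp3:1 pp4:1 pp5:1 pp6:1

yes yes yes yes no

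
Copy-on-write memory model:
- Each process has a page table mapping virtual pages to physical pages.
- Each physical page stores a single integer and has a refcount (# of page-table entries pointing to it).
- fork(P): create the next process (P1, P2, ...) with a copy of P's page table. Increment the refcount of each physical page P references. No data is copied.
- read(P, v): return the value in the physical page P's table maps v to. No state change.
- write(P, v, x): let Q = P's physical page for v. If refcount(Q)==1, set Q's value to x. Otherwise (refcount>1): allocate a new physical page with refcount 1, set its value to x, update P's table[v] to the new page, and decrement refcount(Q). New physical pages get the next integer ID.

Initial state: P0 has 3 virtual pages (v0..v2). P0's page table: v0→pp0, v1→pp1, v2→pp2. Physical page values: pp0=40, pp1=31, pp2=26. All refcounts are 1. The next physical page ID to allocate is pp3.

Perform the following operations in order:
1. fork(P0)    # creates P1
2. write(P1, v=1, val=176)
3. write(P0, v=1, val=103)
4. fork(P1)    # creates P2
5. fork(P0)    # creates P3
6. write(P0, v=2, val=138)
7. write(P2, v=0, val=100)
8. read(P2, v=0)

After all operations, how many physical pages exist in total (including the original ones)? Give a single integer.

Answer: 6

Derivation:
Op 1: fork(P0) -> P1. 3 ppages; refcounts: pp0:2 pp1:2 pp2:2
Op 2: write(P1, v1, 176). refcount(pp1)=2>1 -> COPY to pp3. 4 ppages; refcounts: pp0:2 pp1:1 pp2:2 pp3:1
Op 3: write(P0, v1, 103). refcount(pp1)=1 -> write in place. 4 ppages; refcounts: pp0:2 pp1:1 pp2:2 pp3:1
Op 4: fork(P1) -> P2. 4 ppages; refcounts: pp0:3 pp1:1 pp2:3 pp3:2
Op 5: fork(P0) -> P3. 4 ppages; refcounts: pp0:4 pp1:2 pp2:4 pp3:2
Op 6: write(P0, v2, 138). refcount(pp2)=4>1 -> COPY to pp4. 5 ppages; refcounts: pp0:4 pp1:2 pp2:3 pp3:2 pp4:1
Op 7: write(P2, v0, 100). refcount(pp0)=4>1 -> COPY to pp5. 6 ppages; refcounts: pp0:3 pp1:2 pp2:3 pp3:2 pp4:1 pp5:1
Op 8: read(P2, v0) -> 100. No state change.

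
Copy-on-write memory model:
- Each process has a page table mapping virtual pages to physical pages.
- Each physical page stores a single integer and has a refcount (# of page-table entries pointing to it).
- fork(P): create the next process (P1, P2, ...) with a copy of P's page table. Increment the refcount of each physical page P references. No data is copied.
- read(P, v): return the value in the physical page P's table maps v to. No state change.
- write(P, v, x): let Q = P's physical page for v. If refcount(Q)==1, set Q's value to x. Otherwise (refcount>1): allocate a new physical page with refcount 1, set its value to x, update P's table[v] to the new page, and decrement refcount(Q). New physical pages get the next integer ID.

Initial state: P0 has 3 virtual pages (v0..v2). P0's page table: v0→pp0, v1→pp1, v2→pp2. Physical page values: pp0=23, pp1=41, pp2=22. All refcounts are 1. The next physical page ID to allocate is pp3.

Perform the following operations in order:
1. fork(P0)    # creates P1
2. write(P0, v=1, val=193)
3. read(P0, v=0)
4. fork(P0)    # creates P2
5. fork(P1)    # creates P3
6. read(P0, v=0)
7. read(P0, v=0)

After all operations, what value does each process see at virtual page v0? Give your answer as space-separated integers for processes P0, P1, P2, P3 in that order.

Op 1: fork(P0) -> P1. 3 ppages; refcounts: pp0:2 pp1:2 pp2:2
Op 2: write(P0, v1, 193). refcount(pp1)=2>1 -> COPY to pp3. 4 ppages; refcounts: pp0:2 pp1:1 pp2:2 pp3:1
Op 3: read(P0, v0) -> 23. No state change.
Op 4: fork(P0) -> P2. 4 ppages; refcounts: pp0:3 pp1:1 pp2:3 pp3:2
Op 5: fork(P1) -> P3. 4 ppages; refcounts: pp0:4 pp1:2 pp2:4 pp3:2
Op 6: read(P0, v0) -> 23. No state change.
Op 7: read(P0, v0) -> 23. No state change.
P0: v0 -> pp0 = 23
P1: v0 -> pp0 = 23
P2: v0 -> pp0 = 23
P3: v0 -> pp0 = 23

Answer: 23 23 23 23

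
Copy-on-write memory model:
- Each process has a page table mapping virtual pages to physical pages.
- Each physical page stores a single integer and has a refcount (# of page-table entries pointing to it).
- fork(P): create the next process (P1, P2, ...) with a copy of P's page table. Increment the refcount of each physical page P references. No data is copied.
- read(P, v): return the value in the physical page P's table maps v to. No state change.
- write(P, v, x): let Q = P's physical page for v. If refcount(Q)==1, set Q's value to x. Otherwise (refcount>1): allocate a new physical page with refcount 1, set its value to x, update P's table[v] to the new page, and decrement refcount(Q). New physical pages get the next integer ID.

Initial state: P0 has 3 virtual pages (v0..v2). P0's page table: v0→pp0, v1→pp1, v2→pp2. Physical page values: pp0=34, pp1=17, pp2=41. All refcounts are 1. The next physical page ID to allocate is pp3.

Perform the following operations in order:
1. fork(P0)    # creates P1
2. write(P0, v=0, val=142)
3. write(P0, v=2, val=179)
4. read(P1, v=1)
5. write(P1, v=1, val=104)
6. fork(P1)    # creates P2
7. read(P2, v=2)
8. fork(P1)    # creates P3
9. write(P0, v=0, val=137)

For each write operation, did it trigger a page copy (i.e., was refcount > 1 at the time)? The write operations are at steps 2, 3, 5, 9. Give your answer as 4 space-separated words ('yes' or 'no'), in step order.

Op 1: fork(P0) -> P1. 3 ppages; refcounts: pp0:2 pp1:2 pp2:2
Op 2: write(P0, v0, 142). refcount(pp0)=2>1 -> COPY to pp3. 4 ppages; refcounts: pp0:1 pp1:2 pp2:2 pp3:1
Op 3: write(P0, v2, 179). refcount(pp2)=2>1 -> COPY to pp4. 5 ppages; refcounts: pp0:1 pp1:2 pp2:1 pp3:1 pp4:1
Op 4: read(P1, v1) -> 17. No state change.
Op 5: write(P1, v1, 104). refcount(pp1)=2>1 -> COPY to pp5. 6 ppages; refcounts: pp0:1 pp1:1 pp2:1 pp3:1 pp4:1 pp5:1
Op 6: fork(P1) -> P2. 6 ppages; refcounts: pp0:2 pp1:1 pp2:2 pp3:1 pp4:1 pp5:2
Op 7: read(P2, v2) -> 41. No state change.
Op 8: fork(P1) -> P3. 6 ppages; refcounts: pp0:3 pp1:1 pp2:3 pp3:1 pp4:1 pp5:3
Op 9: write(P0, v0, 137). refcount(pp3)=1 -> write in place. 6 ppages; refcounts: pp0:3 pp1:1 pp2:3 pp3:1 pp4:1 pp5:3

yes yes yes no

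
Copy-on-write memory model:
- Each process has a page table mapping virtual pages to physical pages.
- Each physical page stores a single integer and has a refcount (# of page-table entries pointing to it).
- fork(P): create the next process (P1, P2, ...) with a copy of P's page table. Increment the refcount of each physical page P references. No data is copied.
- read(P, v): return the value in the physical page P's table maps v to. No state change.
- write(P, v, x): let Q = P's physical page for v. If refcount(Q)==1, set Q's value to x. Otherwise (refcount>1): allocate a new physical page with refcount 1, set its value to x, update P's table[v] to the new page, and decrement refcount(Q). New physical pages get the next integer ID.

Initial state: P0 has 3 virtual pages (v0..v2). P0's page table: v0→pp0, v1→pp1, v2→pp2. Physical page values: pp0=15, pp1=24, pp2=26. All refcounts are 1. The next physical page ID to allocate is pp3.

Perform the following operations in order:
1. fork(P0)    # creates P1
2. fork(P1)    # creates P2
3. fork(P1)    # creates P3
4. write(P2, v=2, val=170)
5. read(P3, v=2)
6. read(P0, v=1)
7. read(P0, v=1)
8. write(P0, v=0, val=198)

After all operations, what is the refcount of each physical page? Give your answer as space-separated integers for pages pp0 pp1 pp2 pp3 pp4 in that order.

Answer: 3 4 3 1 1

Derivation:
Op 1: fork(P0) -> P1. 3 ppages; refcounts: pp0:2 pp1:2 pp2:2
Op 2: fork(P1) -> P2. 3 ppages; refcounts: pp0:3 pp1:3 pp2:3
Op 3: fork(P1) -> P3. 3 ppages; refcounts: pp0:4 pp1:4 pp2:4
Op 4: write(P2, v2, 170). refcount(pp2)=4>1 -> COPY to pp3. 4 ppages; refcounts: pp0:4 pp1:4 pp2:3 pp3:1
Op 5: read(P3, v2) -> 26. No state change.
Op 6: read(P0, v1) -> 24. No state change.
Op 7: read(P0, v1) -> 24. No state change.
Op 8: write(P0, v0, 198). refcount(pp0)=4>1 -> COPY to pp4. 5 ppages; refcounts: pp0:3 pp1:4 pp2:3 pp3:1 pp4:1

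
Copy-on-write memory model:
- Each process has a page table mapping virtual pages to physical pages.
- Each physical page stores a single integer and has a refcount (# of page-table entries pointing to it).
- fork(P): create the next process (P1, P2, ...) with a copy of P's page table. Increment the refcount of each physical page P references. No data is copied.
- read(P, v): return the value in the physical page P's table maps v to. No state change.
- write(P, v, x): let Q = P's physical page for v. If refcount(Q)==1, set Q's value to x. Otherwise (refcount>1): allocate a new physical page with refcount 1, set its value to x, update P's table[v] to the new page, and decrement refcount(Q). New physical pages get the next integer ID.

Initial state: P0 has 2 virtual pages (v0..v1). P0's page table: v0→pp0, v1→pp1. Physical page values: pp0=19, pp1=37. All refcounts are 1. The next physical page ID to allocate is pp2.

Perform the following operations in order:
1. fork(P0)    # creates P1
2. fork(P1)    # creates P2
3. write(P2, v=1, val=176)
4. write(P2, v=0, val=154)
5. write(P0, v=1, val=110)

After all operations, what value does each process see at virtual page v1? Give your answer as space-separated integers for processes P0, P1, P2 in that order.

Answer: 110 37 176

Derivation:
Op 1: fork(P0) -> P1. 2 ppages; refcounts: pp0:2 pp1:2
Op 2: fork(P1) -> P2. 2 ppages; refcounts: pp0:3 pp1:3
Op 3: write(P2, v1, 176). refcount(pp1)=3>1 -> COPY to pp2. 3 ppages; refcounts: pp0:3 pp1:2 pp2:1
Op 4: write(P2, v0, 154). refcount(pp0)=3>1 -> COPY to pp3. 4 ppages; refcounts: pp0:2 pp1:2 pp2:1 pp3:1
Op 5: write(P0, v1, 110). refcount(pp1)=2>1 -> COPY to pp4. 5 ppages; refcounts: pp0:2 pp1:1 pp2:1 pp3:1 pp4:1
P0: v1 -> pp4 = 110
P1: v1 -> pp1 = 37
P2: v1 -> pp2 = 176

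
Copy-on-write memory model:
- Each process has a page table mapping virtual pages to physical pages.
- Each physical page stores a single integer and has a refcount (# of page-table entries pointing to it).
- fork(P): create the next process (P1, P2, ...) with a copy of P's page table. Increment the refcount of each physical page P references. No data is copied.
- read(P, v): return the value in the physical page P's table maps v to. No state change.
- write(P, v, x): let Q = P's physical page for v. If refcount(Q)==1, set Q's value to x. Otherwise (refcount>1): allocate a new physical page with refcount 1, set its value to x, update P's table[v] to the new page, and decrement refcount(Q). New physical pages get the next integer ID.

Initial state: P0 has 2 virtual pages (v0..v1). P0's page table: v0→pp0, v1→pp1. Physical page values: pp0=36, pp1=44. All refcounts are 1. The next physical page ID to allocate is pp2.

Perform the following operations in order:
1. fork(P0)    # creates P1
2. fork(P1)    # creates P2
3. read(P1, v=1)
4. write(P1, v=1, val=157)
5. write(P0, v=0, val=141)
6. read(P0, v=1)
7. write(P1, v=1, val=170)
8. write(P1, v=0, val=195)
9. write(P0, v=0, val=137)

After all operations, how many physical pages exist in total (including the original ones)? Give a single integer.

Answer: 5

Derivation:
Op 1: fork(P0) -> P1. 2 ppages; refcounts: pp0:2 pp1:2
Op 2: fork(P1) -> P2. 2 ppages; refcounts: pp0:3 pp1:3
Op 3: read(P1, v1) -> 44. No state change.
Op 4: write(P1, v1, 157). refcount(pp1)=3>1 -> COPY to pp2. 3 ppages; refcounts: pp0:3 pp1:2 pp2:1
Op 5: write(P0, v0, 141). refcount(pp0)=3>1 -> COPY to pp3. 4 ppages; refcounts: pp0:2 pp1:2 pp2:1 pp3:1
Op 6: read(P0, v1) -> 44. No state change.
Op 7: write(P1, v1, 170). refcount(pp2)=1 -> write in place. 4 ppages; refcounts: pp0:2 pp1:2 pp2:1 pp3:1
Op 8: write(P1, v0, 195). refcount(pp0)=2>1 -> COPY to pp4. 5 ppages; refcounts: pp0:1 pp1:2 pp2:1 pp3:1 pp4:1
Op 9: write(P0, v0, 137). refcount(pp3)=1 -> write in place. 5 ppages; refcounts: pp0:1 pp1:2 pp2:1 pp3:1 pp4:1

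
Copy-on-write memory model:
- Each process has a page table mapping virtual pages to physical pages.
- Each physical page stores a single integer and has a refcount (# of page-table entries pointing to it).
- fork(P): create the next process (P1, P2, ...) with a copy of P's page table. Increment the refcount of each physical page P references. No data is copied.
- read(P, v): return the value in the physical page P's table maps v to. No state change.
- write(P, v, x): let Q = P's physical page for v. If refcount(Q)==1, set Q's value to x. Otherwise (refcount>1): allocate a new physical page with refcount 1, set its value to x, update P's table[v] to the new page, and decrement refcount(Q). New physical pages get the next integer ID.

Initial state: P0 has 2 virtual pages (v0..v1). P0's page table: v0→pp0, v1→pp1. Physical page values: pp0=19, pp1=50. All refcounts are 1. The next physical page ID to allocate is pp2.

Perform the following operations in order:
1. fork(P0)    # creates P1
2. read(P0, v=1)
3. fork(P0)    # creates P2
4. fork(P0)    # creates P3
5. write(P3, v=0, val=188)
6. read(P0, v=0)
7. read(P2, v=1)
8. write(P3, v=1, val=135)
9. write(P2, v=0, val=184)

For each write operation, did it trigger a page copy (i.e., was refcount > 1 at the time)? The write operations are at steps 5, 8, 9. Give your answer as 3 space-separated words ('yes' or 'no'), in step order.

Op 1: fork(P0) -> P1. 2 ppages; refcounts: pp0:2 pp1:2
Op 2: read(P0, v1) -> 50. No state change.
Op 3: fork(P0) -> P2. 2 ppages; refcounts: pp0:3 pp1:3
Op 4: fork(P0) -> P3. 2 ppages; refcounts: pp0:4 pp1:4
Op 5: write(P3, v0, 188). refcount(pp0)=4>1 -> COPY to pp2. 3 ppages; refcounts: pp0:3 pp1:4 pp2:1
Op 6: read(P0, v0) -> 19. No state change.
Op 7: read(P2, v1) -> 50. No state change.
Op 8: write(P3, v1, 135). refcount(pp1)=4>1 -> COPY to pp3. 4 ppages; refcounts: pp0:3 pp1:3 pp2:1 pp3:1
Op 9: write(P2, v0, 184). refcount(pp0)=3>1 -> COPY to pp4. 5 ppages; refcounts: pp0:2 pp1:3 pp2:1 pp3:1 pp4:1

yes yes yes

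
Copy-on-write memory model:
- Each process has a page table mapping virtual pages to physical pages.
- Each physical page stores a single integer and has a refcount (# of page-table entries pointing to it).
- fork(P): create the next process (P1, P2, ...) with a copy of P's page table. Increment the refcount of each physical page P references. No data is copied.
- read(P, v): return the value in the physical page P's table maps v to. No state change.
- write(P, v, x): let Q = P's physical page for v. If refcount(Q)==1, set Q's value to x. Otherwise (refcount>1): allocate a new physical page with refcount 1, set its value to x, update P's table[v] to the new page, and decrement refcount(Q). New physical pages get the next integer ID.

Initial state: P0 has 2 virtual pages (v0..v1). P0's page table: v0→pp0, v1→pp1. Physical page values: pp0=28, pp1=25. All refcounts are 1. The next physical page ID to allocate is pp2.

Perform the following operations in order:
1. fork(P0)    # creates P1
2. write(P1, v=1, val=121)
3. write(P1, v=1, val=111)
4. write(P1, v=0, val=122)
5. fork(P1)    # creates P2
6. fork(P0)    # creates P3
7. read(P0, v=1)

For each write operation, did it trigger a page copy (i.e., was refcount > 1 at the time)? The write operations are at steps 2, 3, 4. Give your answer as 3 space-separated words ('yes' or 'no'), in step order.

Op 1: fork(P0) -> P1. 2 ppages; refcounts: pp0:2 pp1:2
Op 2: write(P1, v1, 121). refcount(pp1)=2>1 -> COPY to pp2. 3 ppages; refcounts: pp0:2 pp1:1 pp2:1
Op 3: write(P1, v1, 111). refcount(pp2)=1 -> write in place. 3 ppages; refcounts: pp0:2 pp1:1 pp2:1
Op 4: write(P1, v0, 122). refcount(pp0)=2>1 -> COPY to pp3. 4 ppages; refcounts: pp0:1 pp1:1 pp2:1 pp3:1
Op 5: fork(P1) -> P2. 4 ppages; refcounts: pp0:1 pp1:1 pp2:2 pp3:2
Op 6: fork(P0) -> P3. 4 ppages; refcounts: pp0:2 pp1:2 pp2:2 pp3:2
Op 7: read(P0, v1) -> 25. No state change.

yes no yes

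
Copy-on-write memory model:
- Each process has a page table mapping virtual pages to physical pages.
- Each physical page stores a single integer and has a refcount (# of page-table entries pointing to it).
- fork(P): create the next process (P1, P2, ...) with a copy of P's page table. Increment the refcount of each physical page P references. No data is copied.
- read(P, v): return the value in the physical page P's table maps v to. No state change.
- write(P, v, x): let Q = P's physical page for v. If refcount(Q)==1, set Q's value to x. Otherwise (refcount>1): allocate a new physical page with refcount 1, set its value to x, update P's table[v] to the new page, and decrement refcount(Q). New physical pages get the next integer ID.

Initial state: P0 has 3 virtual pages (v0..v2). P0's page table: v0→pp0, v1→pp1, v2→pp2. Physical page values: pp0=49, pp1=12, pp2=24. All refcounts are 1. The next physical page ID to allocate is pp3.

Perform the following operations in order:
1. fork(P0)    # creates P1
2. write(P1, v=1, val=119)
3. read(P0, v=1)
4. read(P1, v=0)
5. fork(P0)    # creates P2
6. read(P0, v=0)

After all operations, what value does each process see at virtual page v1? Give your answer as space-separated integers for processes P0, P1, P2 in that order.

Answer: 12 119 12

Derivation:
Op 1: fork(P0) -> P1. 3 ppages; refcounts: pp0:2 pp1:2 pp2:2
Op 2: write(P1, v1, 119). refcount(pp1)=2>1 -> COPY to pp3. 4 ppages; refcounts: pp0:2 pp1:1 pp2:2 pp3:1
Op 3: read(P0, v1) -> 12. No state change.
Op 4: read(P1, v0) -> 49. No state change.
Op 5: fork(P0) -> P2. 4 ppages; refcounts: pp0:3 pp1:2 pp2:3 pp3:1
Op 6: read(P0, v0) -> 49. No state change.
P0: v1 -> pp1 = 12
P1: v1 -> pp3 = 119
P2: v1 -> pp1 = 12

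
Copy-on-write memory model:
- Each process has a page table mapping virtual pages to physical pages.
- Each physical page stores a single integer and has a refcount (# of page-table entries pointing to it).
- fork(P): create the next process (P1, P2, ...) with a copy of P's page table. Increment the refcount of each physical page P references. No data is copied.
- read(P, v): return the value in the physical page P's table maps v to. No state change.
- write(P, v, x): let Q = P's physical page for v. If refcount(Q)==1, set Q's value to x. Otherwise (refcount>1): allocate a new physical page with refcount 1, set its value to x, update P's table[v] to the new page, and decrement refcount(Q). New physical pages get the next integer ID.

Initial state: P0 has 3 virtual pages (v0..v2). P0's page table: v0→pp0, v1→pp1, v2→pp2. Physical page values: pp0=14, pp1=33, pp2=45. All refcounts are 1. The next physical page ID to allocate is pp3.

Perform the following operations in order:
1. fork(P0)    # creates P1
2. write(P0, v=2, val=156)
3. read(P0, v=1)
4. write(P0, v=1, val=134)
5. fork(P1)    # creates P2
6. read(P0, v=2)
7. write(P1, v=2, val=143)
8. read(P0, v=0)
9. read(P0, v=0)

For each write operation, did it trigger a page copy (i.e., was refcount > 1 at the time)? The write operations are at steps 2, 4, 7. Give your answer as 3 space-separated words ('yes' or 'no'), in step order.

Op 1: fork(P0) -> P1. 3 ppages; refcounts: pp0:2 pp1:2 pp2:2
Op 2: write(P0, v2, 156). refcount(pp2)=2>1 -> COPY to pp3. 4 ppages; refcounts: pp0:2 pp1:2 pp2:1 pp3:1
Op 3: read(P0, v1) -> 33. No state change.
Op 4: write(P0, v1, 134). refcount(pp1)=2>1 -> COPY to pp4. 5 ppages; refcounts: pp0:2 pp1:1 pp2:1 pp3:1 pp4:1
Op 5: fork(P1) -> P2. 5 ppages; refcounts: pp0:3 pp1:2 pp2:2 pp3:1 pp4:1
Op 6: read(P0, v2) -> 156. No state change.
Op 7: write(P1, v2, 143). refcount(pp2)=2>1 -> COPY to pp5. 6 ppages; refcounts: pp0:3 pp1:2 pp2:1 pp3:1 pp4:1 pp5:1
Op 8: read(P0, v0) -> 14. No state change.
Op 9: read(P0, v0) -> 14. No state change.

yes yes yes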